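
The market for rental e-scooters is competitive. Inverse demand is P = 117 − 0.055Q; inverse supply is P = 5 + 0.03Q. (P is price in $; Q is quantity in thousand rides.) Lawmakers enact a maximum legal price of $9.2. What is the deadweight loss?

Competitive equilibrium: 117 − 0.055Q = 5 + 0.03Q → Q* = 1317.6471, P* = 44.5294.
At the ceiling P = 9.2, quantity supplied = (9.2 − 5)/0.03 = 140.
Willingness to pay at Q' = 140: 117 − 0.055·140 = 109.3.
ΔQ = 1317.6471 − 140 = 1177.6471; wedge = 109.3 − 9.2 = 100.1.
DWL = ½ × 1177.6471 × 100.1 = $58941.24 thousand.

$58941.24 thousand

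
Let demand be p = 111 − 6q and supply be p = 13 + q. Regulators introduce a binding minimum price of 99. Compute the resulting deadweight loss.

504

Competitive equilibrium: 111 − 6q = 13 + q → q* = 14, p* = 27.
At the floor p = 99, quantity demanded = (111 − 99)/6 = 2.
Sellers' marginal cost at q' = 2: 13 + 1·2 = 15.
Δq = 14 − 2 = 12; wedge = 99 − 15 = 84.
Welfare loss = ½ × 12 × 84 = 504.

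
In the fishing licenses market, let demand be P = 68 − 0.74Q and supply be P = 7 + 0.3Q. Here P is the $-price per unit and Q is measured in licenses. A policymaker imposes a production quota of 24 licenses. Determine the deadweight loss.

$624.46

Competitive equilibrium: 68 − 0.74Q = 7 + 0.3Q → Q* = 58.6538, P* = 24.5962.
At Q = 24: demand price = 68 − 0.74·24 = 50.24; supply price = 7 + 0.3·24 = 14.2.
ΔQ = 58.6538 − 24 = 34.6538; wedge = 50.24 − 14.2 = 36.04.
The triangle = ½ × 34.6538 × 36.04 = $624.46.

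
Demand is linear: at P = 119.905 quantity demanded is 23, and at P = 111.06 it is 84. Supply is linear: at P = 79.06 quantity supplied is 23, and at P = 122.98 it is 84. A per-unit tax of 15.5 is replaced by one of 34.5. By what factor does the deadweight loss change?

4.954

Demand slope = (111.06 − 119.905)/(84 − 23) = −0.145, so P = 123.24 − 0.145Q.
Supply slope = (122.98 − 79.06)/(84 − 23) = 0.72, so P = 62.5 + 0.72Q.
Competitive equilibrium: 123.24 − 0.145Q = 62.5 + 0.72Q → Q* = 70.2197, P* = 113.0582.
For a per-unit tax t: ΔQ = t/0.865, so DWL = ½·t·(t/0.865) = t²/1.73.
At t = 15.5: DWL = 138.873. At t = 34.5: DWL = 688.006.
Ratio = (34.5/15.5)² = 4.954.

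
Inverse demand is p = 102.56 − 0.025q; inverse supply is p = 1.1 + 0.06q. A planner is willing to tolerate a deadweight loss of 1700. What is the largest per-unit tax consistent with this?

17

Competitive equilibrium: 102.56 − 0.025q = 1.1 + 0.06q → q* = 1193.6471, p* = 72.7188.
A tax t gives Δq = t/0.085 and wedge t, so DWL = t²/0.17.
t²/0.17 = 1700 → t² = 289 → t = 17.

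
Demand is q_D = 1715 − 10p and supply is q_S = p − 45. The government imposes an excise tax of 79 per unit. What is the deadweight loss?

2836.82

In inverse form: demand p = 171.5 − 0.1q, supply p = 45 + q.
Competitive equilibrium: 171.5 − 0.1q = 45 + q → q* = 115, p* = 160.
With the tax, the buyer price exceeds the seller price by 79: (171.5 − 0.1q) − (45 + q) = 79 → q' = 43.1818.
Δq = 115 − 43.1818 = 71.8182; the wedge equals the tax, 79.
DWL = ½ × 71.8182 × 79 = 2836.82.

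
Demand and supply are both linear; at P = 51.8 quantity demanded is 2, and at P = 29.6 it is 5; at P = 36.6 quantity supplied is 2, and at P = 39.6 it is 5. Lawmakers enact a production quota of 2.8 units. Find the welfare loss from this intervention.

Demand slope = (29.6 − 51.8)/(5 − 2) = −7.4, so P = 66.6 − 7.4Q.
Supply slope = (39.6 − 36.6)/(5 − 2) = 1, so P = 34.6 + Q.
Competitive equilibrium: 66.6 − 7.4Q = 34.6 + Q → Q* = 3.8095, P* = 38.4095.
At Q = 2.8: demand price = 66.6 − 7.4·2.8 = 45.88; supply price = 34.6 + 1·2.8 = 37.4.
ΔQ = 3.8095 − 2.8 = 1.0095; wedge = 45.88 − 37.4 = 8.48.
The triangle = ½ × 1.0095 × 8.48 = 4.28.

4.28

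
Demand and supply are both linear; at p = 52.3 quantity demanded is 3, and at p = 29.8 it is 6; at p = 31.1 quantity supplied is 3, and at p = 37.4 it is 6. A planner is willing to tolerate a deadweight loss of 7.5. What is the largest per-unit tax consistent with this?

12

Demand slope = (29.8 − 52.3)/(6 − 3) = −7.5, so p = 74.8 − 7.5q.
Supply slope = (37.4 − 31.1)/(6 − 3) = 2.1, so p = 24.8 + 2.1q.
Competitive equilibrium: 74.8 − 7.5q = 24.8 + 2.1q → q* = 5.2083, p* = 35.7375.
A tax t gives Δq = t/9.6 and wedge t, so DWL = t²/19.2.
t²/19.2 = 7.5 → t² = 144 → t = 12.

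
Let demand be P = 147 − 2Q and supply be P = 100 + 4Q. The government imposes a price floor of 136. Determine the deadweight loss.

16.33

Competitive equilibrium: 147 − 2Q = 100 + 4Q → Q* = 7.8333, P* = 131.3333.
At the floor P = 136, quantity demanded = (147 − 136)/2 = 5.5.
Sellers' marginal cost at Q' = 5.5: 100 + 4·5.5 = 122.
ΔQ = 7.8333 − 5.5 = 2.3333; wedge = 136 − 122 = 14.
DWL = ½ × 2.3333 × 14 = 16.33.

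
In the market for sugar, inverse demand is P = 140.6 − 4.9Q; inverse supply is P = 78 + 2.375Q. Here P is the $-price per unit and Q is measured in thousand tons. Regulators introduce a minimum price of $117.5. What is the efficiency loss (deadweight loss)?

$55.06 thousand

Competitive equilibrium: 140.6 − 4.9Q = 78 + 2.375Q → Q* = 8.6048, P* = 98.4364.
At the floor P = 117.5, quantity demanded = (140.6 − 117.5)/4.9 = 4.7143.
Sellers' marginal cost at Q' = 4.7143: 78 + 2.375·4.7143 = 89.1965.
ΔQ = 8.6048 − 4.7143 = 3.8905; wedge = 117.5 − 89.1965 = 28.3035.
Deadweight loss = ½ × 3.8905 × 28.3035 = $55.06 thousand.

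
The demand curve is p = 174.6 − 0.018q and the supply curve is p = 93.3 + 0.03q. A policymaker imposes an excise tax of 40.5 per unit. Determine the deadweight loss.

17085.94

Competitive equilibrium: 174.6 − 0.018q = 93.3 + 0.03q → q* = 1693.75, p* = 144.1125.
With the tax, the buyer price exceeds the seller price by 40.5: (174.6 − 0.018q) − (93.3 + 0.03q) = 40.5 → q' = 850.
Δq = 1693.75 − 850 = 843.75; the wedge equals the tax, 40.5.
Welfare loss = ½ × 843.75 × 40.5 = 17085.94.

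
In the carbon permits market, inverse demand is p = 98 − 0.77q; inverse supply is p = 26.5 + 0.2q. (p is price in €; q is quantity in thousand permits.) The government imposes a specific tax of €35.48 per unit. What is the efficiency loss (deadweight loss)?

€648.88 thousand

Competitive equilibrium: 98 − 0.77q = 26.5 + 0.2q → q* = 73.7113, p* = 41.2423.
With the tax, the buyer price exceeds the seller price by 35.48: (98 − 0.77q) − (26.5 + 0.2q) = 35.48 → q' = 37.134.
Δq = 73.7113 − 37.134 = 36.5773; the wedge equals the tax, 35.48.
DWL = ½ × 36.5773 × 35.48 = €648.88 thousand.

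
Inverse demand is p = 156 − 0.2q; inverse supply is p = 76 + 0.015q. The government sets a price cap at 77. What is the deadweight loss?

10028.17

Competitive equilibrium: 156 − 0.2q = 76 + 0.015q → q* = 372.093, p* = 81.5814.
At the ceiling p = 77, quantity supplied = (77 − 76)/0.015 = 66.6667.
Willingness to pay at q' = 66.6667: 156 − 0.2·66.6667 = 142.6667.
Δq = 372.093 − 66.6667 = 305.4263; wedge = 142.6667 − 77 = 65.6667.
The triangle = ½ × 305.4263 × 65.6667 = 10028.17.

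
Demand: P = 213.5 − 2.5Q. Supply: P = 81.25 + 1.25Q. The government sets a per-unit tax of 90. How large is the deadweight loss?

Competitive equilibrium: 213.5 − 2.5Q = 81.25 + 1.25Q → Q* = 35.2667, P* = 125.3333.
With the tax, the buyer price exceeds the seller price by 90: (213.5 − 2.5Q) − (81.25 + 1.25Q) = 90 → Q' = 11.2667.
ΔQ = 35.2667 − 11.2667 = 24; the wedge equals the tax, 90.
DWL = ½ × 24 × 90 = 1080.

1080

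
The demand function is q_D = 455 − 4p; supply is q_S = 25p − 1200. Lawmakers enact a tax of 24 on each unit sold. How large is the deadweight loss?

In inverse form: demand p = 113.75 − 0.25q, supply p = 48 + 0.04q.
Competitive equilibrium: 113.75 − 0.25q = 48 + 0.04q → q* = 226.7241, p* = 57.069.
With the tax, the buyer price exceeds the seller price by 24: (113.75 − 0.25q) − (48 + 0.04q) = 24 → q' = 143.9655.
Δq = 226.7241 − 143.9655 = 82.7586; the wedge equals the tax, 24.
The triangle = ½ × 82.7586 × 24 = 993.10.

993.10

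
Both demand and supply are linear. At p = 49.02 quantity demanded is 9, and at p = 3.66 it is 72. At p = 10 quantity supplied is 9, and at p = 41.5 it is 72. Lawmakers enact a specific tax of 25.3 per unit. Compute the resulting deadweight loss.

Demand slope = (3.66 − 49.02)/(72 − 9) = −0.72, so p = 55.5 − 0.72q.
Supply slope = (41.5 − 10)/(72 − 9) = 0.5, so p = 5.5 + 0.5q.
Competitive equilibrium: 55.5 − 0.72q = 5.5 + 0.5q → q* = 40.9836, p* = 25.9918.
With the tax, the buyer price exceeds the seller price by 25.3: (55.5 − 0.72q) − (5.5 + 0.5q) = 25.3 → q' = 20.2459.
Δq = 40.9836 − 20.2459 = 20.7377; the wedge equals the tax, 25.3.
The triangle = ½ × 20.7377 × 25.3 = 262.33.

262.33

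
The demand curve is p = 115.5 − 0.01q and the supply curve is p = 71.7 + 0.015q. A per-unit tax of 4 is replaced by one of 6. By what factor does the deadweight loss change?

2.25

Competitive equilibrium: 115.5 − 0.01q = 71.7 + 0.015q → q* = 1752, p* = 97.98.
For a per-unit tax t: Δq = t/0.025, so DWL = ½·t·(t/0.025) = t²/0.05.
At t = 4: DWL = 320. At t = 6: DWL = 720.
Ratio = (6/4)² = 2.25.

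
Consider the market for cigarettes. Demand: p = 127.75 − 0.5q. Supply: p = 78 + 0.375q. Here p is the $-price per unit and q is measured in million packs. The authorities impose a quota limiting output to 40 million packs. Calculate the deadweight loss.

Competitive equilibrium: 127.75 − 0.5q = 78 + 0.375q → q* = 56.8571, p* = 99.3214.
At q = 40: demand price = 127.75 − 0.5·40 = 107.75; supply price = 78 + 0.375·40 = 93.
Δq = 56.8571 − 40 = 16.8571; wedge = 107.75 − 93 = 14.75.
Deadweight loss = ½ × 16.8571 × 14.75 = $124.32 million.

$124.32 million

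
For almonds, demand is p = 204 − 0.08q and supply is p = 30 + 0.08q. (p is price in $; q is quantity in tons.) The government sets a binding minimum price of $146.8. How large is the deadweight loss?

Competitive equilibrium: 204 − 0.08q = 30 + 0.08q → q* = 1087.5, p* = 117.
At the floor p = 146.8, quantity demanded = (204 − 146.8)/0.08 = 715.
Sellers' marginal cost at q' = 715: 30 + 0.08·715 = 87.2.
Δq = 1087.5 − 715 = 372.5; wedge = 146.8 − 87.2 = 59.6.
DWL = ½ × 372.5 × 59.6 = $11100.50.

$11100.50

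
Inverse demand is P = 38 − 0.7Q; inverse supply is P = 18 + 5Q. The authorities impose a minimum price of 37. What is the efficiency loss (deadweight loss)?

12.33

Competitive equilibrium: 38 − 0.7Q = 18 + 5Q → Q* = 3.5088, P* = 35.5439.
At the floor P = 37, quantity demanded = (38 − 37)/0.7 = 1.4286.
Sellers' marginal cost at Q' = 1.4286: 18 + 5·1.4286 = 25.143.
ΔQ = 3.5088 − 1.4286 = 2.0802; wedge = 37 − 25.143 = 11.857.
The triangle = ½ × 2.0802 × 11.857 = 12.33.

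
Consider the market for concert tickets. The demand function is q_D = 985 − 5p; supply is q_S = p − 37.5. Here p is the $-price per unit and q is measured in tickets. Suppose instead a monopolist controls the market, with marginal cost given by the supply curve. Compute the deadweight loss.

$216.33

In inverse form: demand p = 197 − 0.2q, supply p = 37.5 + q.
Competitive equilibrium: 197 − 0.2q = 37.5 + q → q* = 132.9167, p* = 170.4167.
Marginal revenue: MR = 197 − 0.4q. Set MR = MC: 197 − 0.4q = 37.5 + q → q_m = 113.9286.
Price p_m = 197 − 0.2·113.9286 = 174.2143; MC(q_m) = 37.5 + 1·113.9286 = 151.4286.
Competitive q* = 132.9167, so Δq = 18.9881; wedge = 174.2143 − 151.4286 = 22.7857.
Deadweight loss = ½ × 18.9881 × 22.7857 = $216.33.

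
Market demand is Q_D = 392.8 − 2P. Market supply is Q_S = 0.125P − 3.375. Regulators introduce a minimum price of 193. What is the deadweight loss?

732.62

In inverse form: demand P = 196.4 − 0.5Q, supply P = 27 + 8Q.
Competitive equilibrium: 196.4 − 0.5Q = 27 + 8Q → Q* = 19.9294, P* = 186.4353.
At the floor P = 193, quantity demanded = (196.4 − 193)/0.5 = 6.8.
Sellers' marginal cost at Q' = 6.8: 27 + 8·6.8 = 81.4.
ΔQ = 19.9294 − 6.8 = 13.1294; wedge = 193 − 81.4 = 111.6.
DWL = ½ × 13.1294 × 111.6 = 732.62.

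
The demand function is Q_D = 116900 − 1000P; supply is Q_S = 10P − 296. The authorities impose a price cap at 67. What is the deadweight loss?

12142.70

In inverse form: demand P = 116.9 − 0.001Q, supply P = 29.6 + 0.1Q.
Competitive equilibrium: 116.9 − 0.001Q = 29.6 + 0.1Q → Q* = 864.3564, P* = 116.0356.
At the ceiling P = 67, quantity supplied = (67 − 29.6)/0.1 = 374.
Willingness to pay at Q' = 374: 116.9 − 0.001·374 = 116.526.
ΔQ = 864.3564 − 374 = 490.3564; wedge = 116.526 − 67 = 49.526.
Welfare loss = ½ × 490.3564 × 49.526 = 12142.70.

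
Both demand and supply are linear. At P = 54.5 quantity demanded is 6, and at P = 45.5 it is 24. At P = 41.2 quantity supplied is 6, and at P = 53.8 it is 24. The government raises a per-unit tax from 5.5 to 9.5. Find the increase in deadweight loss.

Demand slope = (45.5 − 54.5)/(24 − 6) = −0.5, so P = 57.5 − 0.5Q.
Supply slope = (53.8 − 41.2)/(24 − 6) = 0.7, so P = 37 + 0.7Q.
Competitive equilibrium: 57.5 − 0.5Q = 37 + 0.7Q → Q* = 17.0833, P* = 48.9583.
For a per-unit tax t: ΔQ = t/1.2, so DWL = ½·t·(t/1.2) = t²/2.4.
At t = 5.5: DWL = 12.604. At t = 9.5: DWL = 37.604.
Increase = 37.604 − 12.604 = 25.

25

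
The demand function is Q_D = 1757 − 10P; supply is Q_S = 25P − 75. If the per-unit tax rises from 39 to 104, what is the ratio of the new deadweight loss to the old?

7.111

In inverse form: demand P = 175.7 − 0.1Q, supply P = 3 + 0.04Q.
Competitive equilibrium: 175.7 − 0.1Q = 3 + 0.04Q → Q* = 1233.5714, P* = 52.3429.
For a per-unit tax t: ΔQ = t/0.14, so DWL = ½·t·(t/0.14) = t²/0.28.
At t = 39: DWL = 5432.143. At t = 104: DWL = 38628.571.
Ratio = (104/39)² = 7.111.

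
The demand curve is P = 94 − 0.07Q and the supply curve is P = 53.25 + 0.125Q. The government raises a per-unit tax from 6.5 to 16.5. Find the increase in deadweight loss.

Competitive equilibrium: 94 − 0.07Q = 53.25 + 0.125Q → Q* = 208.9744, P* = 79.3718.
For a per-unit tax t: ΔQ = t/0.195, so DWL = ½·t·(t/0.195) = t²/0.39.
At t = 6.5: DWL = 108.333. At t = 16.5: DWL = 698.077.
Increase = 698.077 − 108.333 = 589.74.

589.74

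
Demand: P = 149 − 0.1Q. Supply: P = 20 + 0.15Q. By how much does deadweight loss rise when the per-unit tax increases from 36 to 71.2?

7546.88

Competitive equilibrium: 149 − 0.1Q = 20 + 0.15Q → Q* = 516, P* = 97.4.
For a per-unit tax t: ΔQ = t/0.25, so DWL = ½·t·(t/0.25) = t²/0.5.
At t = 36: DWL = 2592. At t = 71.2: DWL = 10138.88.
Increase = 10138.88 − 2592 = 7546.88.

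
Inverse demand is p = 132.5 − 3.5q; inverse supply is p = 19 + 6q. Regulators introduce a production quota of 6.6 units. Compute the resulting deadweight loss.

Competitive equilibrium: 132.5 − 3.5q = 19 + 6q → q* = 11.9474, p* = 90.6842.
At q = 6.6: demand price = 132.5 − 3.5·6.6 = 109.4; supply price = 19 + 6·6.6 = 58.6.
Δq = 11.9474 − 6.6 = 5.3474; wedge = 109.4 − 58.6 = 50.8.
Welfare loss = ½ × 5.3474 × 50.8 = 135.82.

135.82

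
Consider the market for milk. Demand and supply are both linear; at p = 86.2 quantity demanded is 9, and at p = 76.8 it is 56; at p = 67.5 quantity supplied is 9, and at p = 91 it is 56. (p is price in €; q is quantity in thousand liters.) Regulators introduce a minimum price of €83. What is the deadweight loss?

Demand slope = (76.8 − 86.2)/(56 − 9) = −0.2, so p = 88 − 0.2q.
Supply slope = (91 − 67.5)/(56 − 9) = 0.5, so p = 63 + 0.5q.
Competitive equilibrium: 88 − 0.2q = 63 + 0.5q → q* = 35.7143, p* = 80.8571.
At the floor p = 83, quantity demanded = (88 − 83)/0.2 = 25.
Sellers' marginal cost at q' = 25: 63 + 0.5·25 = 75.5.
Δq = 35.7143 − 25 = 10.7143; wedge = 83 − 75.5 = 7.5.
The triangle = ½ × 10.7143 × 7.5 = €40.18 thousand.

€40.18 thousand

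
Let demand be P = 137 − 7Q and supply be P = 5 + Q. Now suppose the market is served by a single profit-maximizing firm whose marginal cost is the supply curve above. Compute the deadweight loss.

Competitive equilibrium: 137 − 7Q = 5 + Q → Q* = 16.5, P* = 21.5.
Marginal revenue: MR = 137 − 14Q. Set MR = MC: 137 − 14Q = 5 + Q → Q_m = 8.8.
Price P_m = 137 − 7·8.8 = 75.4; MC(Q_m) = 5 + 1·8.8 = 13.8.
Competitive Q* = 16.5, so ΔQ = 7.7; wedge = 75.4 − 13.8 = 61.6.
The triangle = ½ × 7.7 × 61.6 = 237.16.

237.16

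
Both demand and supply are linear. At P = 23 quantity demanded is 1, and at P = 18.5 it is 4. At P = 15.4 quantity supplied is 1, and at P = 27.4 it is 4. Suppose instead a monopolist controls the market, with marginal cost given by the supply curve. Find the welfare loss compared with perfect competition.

Demand slope = (18.5 − 23)/(4 − 1) = −1.5, so P = 24.5 − 1.5Q.
Supply slope = (27.4 − 15.4)/(4 − 1) = 4, so P = 11.4 + 4Q.
Competitive equilibrium: 24.5 − 1.5Q = 11.4 + 4Q → Q* = 2.3818, P* = 20.9273.
Marginal revenue: MR = 24.5 − 3Q. Set MR = MC: 24.5 − 3Q = 11.4 + 4Q → Q_m = 1.8714.
Price P_m = 24.5 − 1.5·1.8714 = 21.6929; MC(Q_m) = 11.4 + 4·1.8714 = 18.8856.
Competitive Q* = 2.3818, so ΔQ = 0.5104; wedge = 21.6929 − 18.8856 = 2.8073.
Welfare loss = ½ × 0.5104 × 2.8073 = 0.72.

0.72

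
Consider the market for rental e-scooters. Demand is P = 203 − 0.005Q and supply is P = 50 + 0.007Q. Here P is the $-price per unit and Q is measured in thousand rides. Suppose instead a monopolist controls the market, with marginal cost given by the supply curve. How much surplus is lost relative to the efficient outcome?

Competitive equilibrium: 203 − 0.005Q = 50 + 0.007Q → Q* = 12750, P* = 139.25.
Marginal revenue: MR = 203 − 0.01Q. Set MR = MC: 203 − 0.01Q = 50 + 0.007Q → Q_m = 9000.
Price P_m = 203 − 0.005·9000 = 158; MC(Q_m) = 50 + 0.007·9000 = 113.
Competitive Q* = 12750, so ΔQ = 3750; wedge = 158 − 113 = 45.
The triangle = ½ × 3750 × 45 = $84375 thousand.

$84375 thousand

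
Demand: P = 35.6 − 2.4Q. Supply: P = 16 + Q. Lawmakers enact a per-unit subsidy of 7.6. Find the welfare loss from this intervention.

Competitive equilibrium: 35.6 − 2.4Q = 16 + Q → Q* = 5.7647, P* = 21.7647.
The subsidy lowers effective supply by 7.6: P = 8.4 + Q.
New quantity: 35.6 − 2.4Q = 8.4 + Q → Q' = 8.
Overproduction ΔQ = 8 − 5.7647 = 2.2353; wedge = subsidy = 7.6.
Deadweight loss = ½ × 2.2353 × 7.6 = 8.49.

8.49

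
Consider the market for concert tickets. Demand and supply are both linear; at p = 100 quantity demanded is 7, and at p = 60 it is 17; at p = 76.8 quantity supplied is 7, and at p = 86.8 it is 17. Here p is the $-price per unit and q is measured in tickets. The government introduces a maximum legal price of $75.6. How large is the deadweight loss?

Demand slope = (60 − 100)/(17 − 7) = −4, so p = 128 − 4q.
Supply slope = (86.8 − 76.8)/(17 − 7) = 1, so p = 69.8 + q.
Competitive equilibrium: 128 − 4q = 69.8 + q → q* = 11.64, p* = 81.44.
At the ceiling p = 75.6, quantity supplied = (75.6 − 69.8)/1 = 5.8.
Willingness to pay at q' = 5.8: 128 − 4·5.8 = 104.8.
Δq = 11.64 − 5.8 = 5.84; wedge = 104.8 − 75.6 = 29.2.
Deadweight loss = ½ × 5.84 × 29.2 = $85.264.

$85.264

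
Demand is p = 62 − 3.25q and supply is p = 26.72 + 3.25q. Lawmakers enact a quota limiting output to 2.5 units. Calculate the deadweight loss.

27.86

Competitive equilibrium: 62 − 3.25q = 26.72 + 3.25q → q* = 5.4277, p* = 44.36.
At q = 2.5: demand price = 62 − 3.25·2.5 = 53.875; supply price = 26.72 + 3.25·2.5 = 34.845.
Δq = 5.4277 − 2.5 = 2.9277; wedge = 53.875 − 34.845 = 19.03.
DWL = ½ × 2.9277 × 19.03 = 27.86.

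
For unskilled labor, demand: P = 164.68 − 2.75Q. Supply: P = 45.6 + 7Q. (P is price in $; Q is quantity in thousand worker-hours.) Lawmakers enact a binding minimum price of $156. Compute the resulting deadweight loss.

$399.89 thousand

Competitive equilibrium: 164.68 − 2.75Q = 45.6 + 7Q → Q* = 12.2133, P* = 131.0933.
At the floor P = 156, quantity demanded = (164.68 − 156)/2.75 = 3.1564.
Sellers' marginal cost at Q' = 3.1564: 45.6 + 7·3.1564 = 67.6948.
ΔQ = 12.2133 − 3.1564 = 9.0569; wedge = 156 − 67.6948 = 88.3052.
The triangle = ½ × 9.0569 × 88.3052 = $399.89 thousand.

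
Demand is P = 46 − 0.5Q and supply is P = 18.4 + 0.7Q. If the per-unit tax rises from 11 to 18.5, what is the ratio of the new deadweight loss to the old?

2.829

Competitive equilibrium: 46 − 0.5Q = 18.4 + 0.7Q → Q* = 23, P* = 34.5.
For a per-unit tax t: ΔQ = t/1.2, so DWL = ½·t·(t/1.2) = t²/2.4.
At t = 11: DWL = 50.417. At t = 18.5: DWL = 142.604.
Ratio = (18.5/11)² = 2.829.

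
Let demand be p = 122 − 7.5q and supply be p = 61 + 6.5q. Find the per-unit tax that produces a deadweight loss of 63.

Competitive equilibrium: 122 − 7.5q = 61 + 6.5q → q* = 4.3571, p* = 89.3214.
A tax t gives Δq = t/14 and wedge t, so DWL = t²/28.
t²/28 = 63 → t² = 1764 → t = 42.

42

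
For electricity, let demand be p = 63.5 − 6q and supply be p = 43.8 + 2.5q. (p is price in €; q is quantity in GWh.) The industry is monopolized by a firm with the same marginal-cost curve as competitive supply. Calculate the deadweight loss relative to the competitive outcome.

Competitive equilibrium: 63.5 − 6q = 43.8 + 2.5q → q* = 2.3176, p* = 49.5941.
Marginal revenue: MR = 63.5 − 12q. Set MR = MC: 63.5 − 12q = 43.8 + 2.5q → q_m = 1.3586.
Price p_m = 63.5 − 6·1.3586 = 55.3484; MC(q_m) = 43.8 + 2.5·1.3586 = 47.1965.
Competitive q* = 2.3176, so Δq = 0.959; wedge = 55.3484 − 47.1965 = 8.1519.
Welfare loss = ½ × 0.959 × 8.1519 = €3.91.

€3.91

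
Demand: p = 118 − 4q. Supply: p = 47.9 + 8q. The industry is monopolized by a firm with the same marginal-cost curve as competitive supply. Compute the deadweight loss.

Competitive equilibrium: 118 − 4q = 47.9 + 8q → q* = 5.8417, p* = 94.6333.
Marginal revenue: MR = 118 − 8q. Set MR = MC: 118 − 8q = 47.9 + 8q → q_m = 4.3813.
Price p_m = 118 − 4·4.3813 = 100.4748; MC(q_m) = 47.9 + 8·4.3813 = 82.9504.
Competitive q* = 5.8417, so Δq = 1.4604; wedge = 100.4748 − 82.9504 = 17.5244.
DWL = ½ × 1.4604 × 17.5244 = 12.80.

12.80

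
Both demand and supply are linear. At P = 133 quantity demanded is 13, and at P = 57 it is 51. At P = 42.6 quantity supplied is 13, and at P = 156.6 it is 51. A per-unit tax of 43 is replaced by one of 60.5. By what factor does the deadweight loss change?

1.980

Demand slope = (57 − 133)/(51 − 13) = −2, so P = 159 − 2Q.
Supply slope = (156.6 − 42.6)/(51 − 13) = 3, so P = 3.6 + 3Q.
Competitive equilibrium: 159 − 2Q = 3.6 + 3Q → Q* = 31.08, P* = 96.84.
For a per-unit tax t: ΔQ = t/5, so DWL = ½·t·(t/5) = t²/10.
At t = 43: DWL = 184.9. At t = 60.5: DWL = 366.025.
Ratio = (60.5/43)² = 1.980.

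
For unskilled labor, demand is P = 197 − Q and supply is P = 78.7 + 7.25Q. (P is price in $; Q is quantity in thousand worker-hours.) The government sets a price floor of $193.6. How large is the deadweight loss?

$493.64 thousand

Competitive equilibrium: 197 − Q = 78.7 + 7.25Q → Q* = 14.3394, P* = 182.6606.
At the floor P = 193.6, quantity demanded = (197 − 193.6)/1 = 3.4.
Sellers' marginal cost at Q' = 3.4: 78.7 + 7.25·3.4 = 103.35.
ΔQ = 14.3394 − 3.4 = 10.9394; wedge = 193.6 − 103.35 = 90.25.
Welfare loss = ½ × 10.9394 × 90.25 = $493.64 thousand.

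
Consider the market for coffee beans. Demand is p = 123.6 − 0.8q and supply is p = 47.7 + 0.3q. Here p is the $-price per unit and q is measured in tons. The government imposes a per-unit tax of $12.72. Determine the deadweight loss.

Competitive equilibrium: 123.6 − 0.8q = 47.7 + 0.3q → q* = 69, p* = 68.4.
With the tax, the buyer price exceeds the seller price by 12.72: (123.6 − 0.8q) − (47.7 + 0.3q) = 12.72 → q' = 57.4364.
Δq = 69 − 57.4364 = 11.5636; the wedge equals the tax, 12.72.
The triangle = ½ × 11.5636 × 12.72 = $73.54.

$73.54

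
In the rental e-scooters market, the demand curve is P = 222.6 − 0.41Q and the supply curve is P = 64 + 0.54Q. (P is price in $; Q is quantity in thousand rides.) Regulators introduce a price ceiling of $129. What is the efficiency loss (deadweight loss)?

Competitive equilibrium: 222.6 − 0.41Q = 64 + 0.54Q → Q* = 166.9474, P* = 154.1516.
At the ceiling P = 129, quantity supplied = (129 − 64)/0.54 = 120.3704.
Willingness to pay at Q' = 120.3704: 222.6 − 0.41·120.3704 = 173.2481.
ΔQ = 166.9474 − 120.3704 = 46.577; wedge = 173.2481 − 129 = 44.2481.
Welfare loss = ½ × 46.577 × 44.2481 = $1030.47 thousand.

$1030.47 thousand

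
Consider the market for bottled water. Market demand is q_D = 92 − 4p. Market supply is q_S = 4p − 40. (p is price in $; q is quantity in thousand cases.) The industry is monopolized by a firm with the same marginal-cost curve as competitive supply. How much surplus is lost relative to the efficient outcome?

$18.78 thousand

In inverse form: demand p = 23 − 0.25q, supply p = 10 + 0.25q.
Competitive equilibrium: 23 − 0.25q = 10 + 0.25q → q* = 26, p* = 16.5.
Marginal revenue: MR = 23 − 0.5q. Set MR = MC: 23 − 0.5q = 10 + 0.25q → q_m = 17.3333.
Price p_m = 23 − 0.25·17.3333 = 18.6667; MC(q_m) = 10 + 0.25·17.3333 = 14.3333.
Competitive q* = 26, so Δq = 8.6667; wedge = 18.6667 − 14.3333 = 4.3334.
DWL = ½ × 8.6667 × 4.3334 = $18.78 thousand.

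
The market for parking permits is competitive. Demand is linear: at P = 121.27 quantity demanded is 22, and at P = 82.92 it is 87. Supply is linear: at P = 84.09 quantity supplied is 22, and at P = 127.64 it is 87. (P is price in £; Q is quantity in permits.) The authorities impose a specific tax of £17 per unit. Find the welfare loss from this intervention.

£114.68

Demand slope = (82.92 − 121.27)/(87 − 22) = −0.59, so P = 134.25 − 0.59Q.
Supply slope = (127.64 − 84.09)/(87 − 22) = 0.67, so P = 69.35 + 0.67Q.
Competitive equilibrium: 134.25 − 0.59Q = 69.35 + 0.67Q → Q* = 51.5079, P* = 103.8603.
With the tax, the buyer price exceeds the seller price by 17: (134.25 − 0.59Q) − (69.35 + 0.67Q) = 17 → Q' = 38.0159.
ΔQ = 51.5079 − 38.0159 = 13.492; the wedge equals the tax, 17.
The triangle = ½ × 13.492 × 17 = £114.68.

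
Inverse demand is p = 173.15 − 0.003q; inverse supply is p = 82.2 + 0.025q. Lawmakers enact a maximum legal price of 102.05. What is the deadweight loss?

84324.35

Competitive equilibrium: 173.15 − 0.003q = 82.2 + 0.025q → q* = 3248.2143, p* = 163.4054.
At the ceiling p = 102.05, quantity supplied = (102.05 − 82.2)/0.025 = 794.
Willingness to pay at q' = 794: 173.15 − 0.003·794 = 170.768.
Δq = 3248.2143 − 794 = 2454.2143; wedge = 170.768 − 102.05 = 68.718.
DWL = ½ × 2454.2143 × 68.718 = 84324.35.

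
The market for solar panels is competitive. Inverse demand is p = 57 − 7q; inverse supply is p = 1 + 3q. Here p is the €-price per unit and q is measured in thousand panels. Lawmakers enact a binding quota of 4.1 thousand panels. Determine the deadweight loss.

Competitive equilibrium: 57 − 7q = 1 + 3q → q* = 5.6, p* = 17.8.
At q = 4.1: demand price = 57 − 7·4.1 = 28.3; supply price = 1 + 3·4.1 = 13.3.
Δq = 5.6 − 4.1 = 1.5; wedge = 28.3 − 13.3 = 15.
DWL = ½ × 1.5 × 15 = €11.25 thousand.

€11.25 thousand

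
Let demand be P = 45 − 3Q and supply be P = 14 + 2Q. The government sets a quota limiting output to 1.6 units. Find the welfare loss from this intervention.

52.90

Competitive equilibrium: 45 − 3Q = 14 + 2Q → Q* = 6.2, P* = 26.4.
At Q = 1.6: demand price = 45 − 3·1.6 = 40.2; supply price = 14 + 2·1.6 = 17.2.
ΔQ = 6.2 − 1.6 = 4.6; wedge = 40.2 − 17.2 = 23.
Welfare loss = ½ × 4.6 × 23 = 52.90.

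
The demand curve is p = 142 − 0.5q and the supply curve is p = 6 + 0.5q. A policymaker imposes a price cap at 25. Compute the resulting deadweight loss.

4802

Competitive equilibrium: 142 − 0.5q = 6 + 0.5q → q* = 136, p* = 74.
At the ceiling p = 25, quantity supplied = (25 − 6)/0.5 = 38.
Willingness to pay at q' = 38: 142 − 0.5·38 = 123.
Δq = 136 − 38 = 98; wedge = 123 − 25 = 98.
Welfare loss = ½ × 98 × 98 = 4802.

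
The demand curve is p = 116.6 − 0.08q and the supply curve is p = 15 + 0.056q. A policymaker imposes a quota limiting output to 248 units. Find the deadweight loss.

Competitive equilibrium: 116.6 − 0.08q = 15 + 0.056q → q* = 747.0588, p* = 56.8353.
At q = 248: demand price = 116.6 − 0.08·248 = 96.76; supply price = 15 + 0.056·248 = 28.888.
Δq = 747.0588 − 248 = 499.0588; wedge = 96.76 − 28.888 = 67.872.
DWL = ½ × 499.0588 × 67.872 = 16936.06.

16936.06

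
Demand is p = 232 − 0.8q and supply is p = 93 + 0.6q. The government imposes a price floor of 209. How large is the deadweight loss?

Competitive equilibrium: 232 − 0.8q = 93 + 0.6q → q* = 99.2857, p* = 152.5714.
At the floor p = 209, quantity demanded = (232 − 209)/0.8 = 28.75.
Sellers' marginal cost at q' = 28.75: 93 + 0.6·28.75 = 110.25.
Δq = 99.2857 − 28.75 = 70.5357; wedge = 209 − 110.25 = 98.75.
Deadweight loss = ½ × 70.5357 × 98.75 = 3482.70.

3482.70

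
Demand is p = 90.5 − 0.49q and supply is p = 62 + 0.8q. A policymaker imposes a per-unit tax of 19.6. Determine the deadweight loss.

148.90

Competitive equilibrium: 90.5 − 0.49q = 62 + 0.8q → q* = 22.093, p* = 79.6744.
With the tax, the buyer price exceeds the seller price by 19.6: (90.5 − 0.49q) − (62 + 0.8q) = 19.6 → q' = 6.8992.
Δq = 22.093 − 6.8992 = 15.1938; the wedge equals the tax, 19.6.
Welfare loss = ½ × 15.1938 × 19.6 = 148.90.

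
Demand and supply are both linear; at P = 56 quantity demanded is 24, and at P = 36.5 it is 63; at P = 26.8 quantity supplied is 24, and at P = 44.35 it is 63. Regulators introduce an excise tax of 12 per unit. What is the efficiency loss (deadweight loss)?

75.79

Demand slope = (36.5 − 56)/(63 − 24) = −0.5, so P = 68 − 0.5Q.
Supply slope = (44.35 − 26.8)/(63 − 24) = 0.45, so P = 16 + 0.45Q.
Competitive equilibrium: 68 − 0.5Q = 16 + 0.45Q → Q* = 54.7368, P* = 40.6316.
With the tax, the buyer price exceeds the seller price by 12: (68 − 0.5Q) − (16 + 0.45Q) = 12 → Q' = 42.1053.
ΔQ = 54.7368 − 42.1053 = 12.6315; the wedge equals the tax, 12.
The triangle = ½ × 12.6315 × 12 = 75.79.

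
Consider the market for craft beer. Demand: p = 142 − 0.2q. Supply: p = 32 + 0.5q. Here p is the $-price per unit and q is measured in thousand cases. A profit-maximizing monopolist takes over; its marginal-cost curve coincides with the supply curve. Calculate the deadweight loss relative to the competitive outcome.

$426.81 thousand

Competitive equilibrium: 142 − 0.2q = 32 + 0.5q → q* = 157.1429, p* = 110.5714.
Marginal revenue: MR = 142 − 0.4q. Set MR = MC: 142 − 0.4q = 32 + 0.5q → q_m = 122.2222.
Price p_m = 142 − 0.2·122.2222 = 117.5556; MC(q_m) = 32 + 0.5·122.2222 = 93.1111.
Competitive q* = 157.1429, so Δq = 34.9207; wedge = 117.5556 − 93.1111 = 24.4445.
DWL = ½ × 34.9207 × 24.4445 = $426.81 thousand.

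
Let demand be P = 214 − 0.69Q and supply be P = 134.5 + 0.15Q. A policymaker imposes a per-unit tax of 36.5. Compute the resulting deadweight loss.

793.01

Competitive equilibrium: 214 − 0.69Q = 134.5 + 0.15Q → Q* = 94.6429, P* = 148.6964.
With the tax, the buyer price exceeds the seller price by 36.5: (214 − 0.69Q) − (134.5 + 0.15Q) = 36.5 → Q' = 51.1905.
ΔQ = 94.6429 − 51.1905 = 43.4524; the wedge equals the tax, 36.5.
Deadweight loss = ½ × 43.4524 × 36.5 = 793.01.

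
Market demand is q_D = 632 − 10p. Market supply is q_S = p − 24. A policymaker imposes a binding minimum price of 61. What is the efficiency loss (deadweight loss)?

In inverse form: demand p = 63.2 − 0.1q, supply p = 24 + q.
Competitive equilibrium: 63.2 − 0.1q = 24 + q → q* = 35.6364, p* = 59.6364.
At the floor p = 61, quantity demanded = (63.2 − 61)/0.1 = 22.
Sellers' marginal cost at q' = 22: 24 + 1·22 = 46.
Δq = 35.6364 − 22 = 13.6364; wedge = 61 − 46 = 15.
DWL = ½ × 13.6364 × 15 = 102.27.

102.27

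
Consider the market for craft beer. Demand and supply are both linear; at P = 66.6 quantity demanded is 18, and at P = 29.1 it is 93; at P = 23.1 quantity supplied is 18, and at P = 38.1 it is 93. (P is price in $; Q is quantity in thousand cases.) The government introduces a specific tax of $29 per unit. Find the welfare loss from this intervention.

$600.71 thousand

Demand slope = (29.1 − 66.6)/(93 − 18) = −0.5, so P = 75.6 − 0.5Q.
Supply slope = (38.1 − 23.1)/(93 − 18) = 0.2, so P = 19.5 + 0.2Q.
Competitive equilibrium: 75.6 − 0.5Q = 19.5 + 0.2Q → Q* = 80.1429, P* = 35.5286.
With the tax, the buyer price exceeds the seller price by 29: (75.6 − 0.5Q) − (19.5 + 0.2Q) = 29 → Q' = 38.7143.
ΔQ = 80.1429 − 38.7143 = 41.4286; the wedge equals the tax, 29.
Deadweight loss = ½ × 41.4286 × 29 = $600.71 thousand.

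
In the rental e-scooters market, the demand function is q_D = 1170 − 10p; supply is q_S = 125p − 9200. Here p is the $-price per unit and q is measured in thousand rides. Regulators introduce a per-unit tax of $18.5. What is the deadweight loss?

$1584.49 thousand

In inverse form: demand p = 117 − 0.1q, supply p = 73.6 + 0.008q.
Competitive equilibrium: 117 − 0.1q = 73.6 + 0.008q → q* = 401.8519, p* = 76.8148.
With the tax, the buyer price exceeds the seller price by 18.5: (117 − 0.1q) − (73.6 + 0.008q) = 18.5 → q' = 230.5556.
Δq = 401.8519 − 230.5556 = 171.2963; the wedge equals the tax, 18.5.
DWL = ½ × 171.2963 × 18.5 = $1584.49 thousand.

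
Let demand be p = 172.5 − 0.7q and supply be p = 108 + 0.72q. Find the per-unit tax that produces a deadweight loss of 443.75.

Competitive equilibrium: 172.5 − 0.7q = 108 + 0.72q → q* = 45.4225, p* = 140.7042.
A tax t gives Δq = t/1.42 and wedge t, so DWL = t²/2.84.
t²/2.84 = 443.75 → t² = 1260.25 → t = 35.5.

35.5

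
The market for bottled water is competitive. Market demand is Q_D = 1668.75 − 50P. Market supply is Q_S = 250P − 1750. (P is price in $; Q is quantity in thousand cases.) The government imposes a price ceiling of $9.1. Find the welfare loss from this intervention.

$3953.14 thousand

In inverse form: demand P = 33.375 − 0.02Q, supply P = 7 + 0.004Q.
Competitive equilibrium: 33.375 − 0.02Q = 7 + 0.004Q → Q* = 1098.9583, P* = 11.3958.
At the ceiling P = 9.1, quantity supplied = (9.1 − 7)/0.004 = 525.
Willingness to pay at Q' = 525: 33.375 − 0.02·525 = 22.875.
ΔQ = 1098.9583 − 525 = 573.9583; wedge = 22.875 − 9.1 = 13.775.
Deadweight loss = ½ × 573.9583 × 13.775 = $3953.14 thousand.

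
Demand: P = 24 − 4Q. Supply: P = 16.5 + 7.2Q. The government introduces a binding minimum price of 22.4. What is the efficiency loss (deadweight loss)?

Competitive equilibrium: 24 − 4Q = 16.5 + 7.2Q → Q* = 0.6696, P* = 21.3214.
At the floor P = 22.4, quantity demanded = (24 − 22.4)/4 = 0.4.
Sellers' marginal cost at Q' = 0.4: 16.5 + 7.2·0.4 = 19.38.
ΔQ = 0.6696 − 0.4 = 0.2696; wedge = 22.4 − 19.38 = 3.02.
DWL = ½ × 0.2696 × 3.02 = 0.41.

0.41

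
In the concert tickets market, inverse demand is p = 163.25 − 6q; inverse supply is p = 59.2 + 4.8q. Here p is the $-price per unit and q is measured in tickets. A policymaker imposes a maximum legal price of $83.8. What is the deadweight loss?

$109.80

Competitive equilibrium: 163.25 − 6q = 59.2 + 4.8q → q* = 9.6343, p* = 105.4444.
At the ceiling p = 83.8, quantity supplied = (83.8 − 59.2)/4.8 = 5.125.
Willingness to pay at q' = 5.125: 163.25 − 6·5.125 = 132.5.
Δq = 9.6343 − 5.125 = 4.5093; wedge = 132.5 − 83.8 = 48.7.
The triangle = ½ × 4.5093 × 48.7 = $109.80.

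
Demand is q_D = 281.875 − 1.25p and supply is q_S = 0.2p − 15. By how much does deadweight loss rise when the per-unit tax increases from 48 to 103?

715.95

In inverse form: demand p = 225.5 − 0.8q, supply p = 75 + 5q.
Competitive equilibrium: 225.5 − 0.8q = 75 + 5q → q* = 25.9483, p* = 204.7414.
For a per-unit tax t: Δq = t/5.8, so DWL = ½·t·(t/5.8) = t²/11.6.
At t = 48: DWL = 198.621. At t = 103: DWL = 914.569.
Increase = 914.569 − 198.621 = 715.95.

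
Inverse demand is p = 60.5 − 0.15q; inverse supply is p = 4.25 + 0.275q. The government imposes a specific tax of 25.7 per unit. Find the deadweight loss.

Competitive equilibrium: 60.5 − 0.15q = 4.25 + 0.275q → q* = 132.3529, p* = 40.6471.
With the tax, the buyer price exceeds the seller price by 25.7: (60.5 − 0.15q) − (4.25 + 0.275q) = 25.7 → q' = 71.8824.
Δq = 132.3529 − 71.8824 = 60.4705; the wedge equals the tax, 25.7.
Welfare loss = ½ × 60.4705 × 25.7 = 777.05.

777.05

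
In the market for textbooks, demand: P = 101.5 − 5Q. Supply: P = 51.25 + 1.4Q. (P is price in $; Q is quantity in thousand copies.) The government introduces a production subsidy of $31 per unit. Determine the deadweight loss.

$75.08 thousand

Competitive equilibrium: 101.5 − 5Q = 51.25 + 1.4Q → Q* = 7.8516, P* = 62.2422.
The subsidy lowers effective supply by 31: P = 20.25 + 1.4Q.
New quantity: 101.5 − 5Q = 20.25 + 1.4Q → Q' = 12.6953.
Overproduction ΔQ = 12.6953 − 7.8516 = 4.8437; wedge = subsidy = 31.
Welfare loss = ½ × 4.8437 × 31 = $75.08 thousand.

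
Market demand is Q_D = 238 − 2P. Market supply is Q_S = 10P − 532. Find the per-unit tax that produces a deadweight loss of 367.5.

In inverse form: demand P = 119 − 0.5Q, supply P = 53.2 + 0.1Q.
Competitive equilibrium: 119 − 0.5Q = 53.2 + 0.1Q → Q* = 109.6667, P* = 64.1667.
A tax t gives ΔQ = t/0.6 and wedge t, so DWL = t²/1.2.
t²/1.2 = 367.5 → t² = 441 → t = 21.

21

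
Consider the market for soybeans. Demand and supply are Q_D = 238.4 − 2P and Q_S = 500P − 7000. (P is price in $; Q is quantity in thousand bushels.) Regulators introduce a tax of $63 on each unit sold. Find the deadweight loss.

In inverse form: demand P = 119.2 − 0.5Q, supply P = 14 + 0.002Q.
Competitive equilibrium: 119.2 − 0.5Q = 14 + 0.002Q → Q* = 209.5618, P* = 14.4191.
With the tax, the buyer price exceeds the seller price by 63: (119.2 − 0.5Q) − (14 + 0.002Q) = 63 → Q' = 84.0637.
ΔQ = 209.5618 − 84.0637 = 125.4981; the wedge equals the tax, 63.
The triangle = ½ × 125.4981 × 63 = $3953.19 thousand.

$3953.19 thousand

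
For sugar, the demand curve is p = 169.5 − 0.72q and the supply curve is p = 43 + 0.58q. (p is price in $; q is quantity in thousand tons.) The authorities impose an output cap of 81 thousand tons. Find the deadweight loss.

Competitive equilibrium: 169.5 − 0.72q = 43 + 0.58q → q* = 97.3077, p* = 99.4385.
At q = 81: demand price = 169.5 − 0.72·81 = 111.18; supply price = 43 + 0.58·81 = 89.98.
Δq = 97.3077 − 81 = 16.3077; wedge = 111.18 − 89.98 = 21.2.
Deadweight loss = ½ × 16.3077 × 21.2 = $172.86 thousand.

$172.86 thousand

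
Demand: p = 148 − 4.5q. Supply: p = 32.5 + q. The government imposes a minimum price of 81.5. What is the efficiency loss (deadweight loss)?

106.47

Competitive equilibrium: 148 − 4.5q = 32.5 + q → q* = 21, p* = 53.5.
At the floor p = 81.5, quantity demanded = (148 − 81.5)/4.5 = 14.7778.
Sellers' marginal cost at q' = 14.7778: 32.5 + 1·14.7778 = 47.2778.
Δq = 21 − 14.7778 = 6.2222; wedge = 81.5 − 47.2778 = 34.2222.
Deadweight loss = ½ × 6.2222 × 34.2222 = 106.47.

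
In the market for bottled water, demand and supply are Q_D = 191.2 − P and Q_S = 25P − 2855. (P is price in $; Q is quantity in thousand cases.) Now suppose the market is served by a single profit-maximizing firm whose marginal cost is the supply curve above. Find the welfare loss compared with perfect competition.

In inverse form: demand P = 191.2 − Q, supply P = 114.2 + 0.04Q.
Competitive equilibrium: 191.2 − Q = 114.2 + 0.04Q → Q* = 74.0385, P* = 117.1615.
Marginal revenue: MR = 191.2 − 2Q. Set MR = MC: 191.2 − 2Q = 114.2 + 0.04Q → Q_m = 37.7451.
Price P_m = 191.2 − 1·37.7451 = 153.4549; MC(Q_m) = 114.2 + 0.04·37.7451 = 115.7098.
Competitive Q* = 74.0385, so ΔQ = 36.2934; wedge = 153.4549 − 115.7098 = 37.7451.
The triangle = ½ × 36.2934 × 37.7451 = $684.95 thousand.

$684.95 thousand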